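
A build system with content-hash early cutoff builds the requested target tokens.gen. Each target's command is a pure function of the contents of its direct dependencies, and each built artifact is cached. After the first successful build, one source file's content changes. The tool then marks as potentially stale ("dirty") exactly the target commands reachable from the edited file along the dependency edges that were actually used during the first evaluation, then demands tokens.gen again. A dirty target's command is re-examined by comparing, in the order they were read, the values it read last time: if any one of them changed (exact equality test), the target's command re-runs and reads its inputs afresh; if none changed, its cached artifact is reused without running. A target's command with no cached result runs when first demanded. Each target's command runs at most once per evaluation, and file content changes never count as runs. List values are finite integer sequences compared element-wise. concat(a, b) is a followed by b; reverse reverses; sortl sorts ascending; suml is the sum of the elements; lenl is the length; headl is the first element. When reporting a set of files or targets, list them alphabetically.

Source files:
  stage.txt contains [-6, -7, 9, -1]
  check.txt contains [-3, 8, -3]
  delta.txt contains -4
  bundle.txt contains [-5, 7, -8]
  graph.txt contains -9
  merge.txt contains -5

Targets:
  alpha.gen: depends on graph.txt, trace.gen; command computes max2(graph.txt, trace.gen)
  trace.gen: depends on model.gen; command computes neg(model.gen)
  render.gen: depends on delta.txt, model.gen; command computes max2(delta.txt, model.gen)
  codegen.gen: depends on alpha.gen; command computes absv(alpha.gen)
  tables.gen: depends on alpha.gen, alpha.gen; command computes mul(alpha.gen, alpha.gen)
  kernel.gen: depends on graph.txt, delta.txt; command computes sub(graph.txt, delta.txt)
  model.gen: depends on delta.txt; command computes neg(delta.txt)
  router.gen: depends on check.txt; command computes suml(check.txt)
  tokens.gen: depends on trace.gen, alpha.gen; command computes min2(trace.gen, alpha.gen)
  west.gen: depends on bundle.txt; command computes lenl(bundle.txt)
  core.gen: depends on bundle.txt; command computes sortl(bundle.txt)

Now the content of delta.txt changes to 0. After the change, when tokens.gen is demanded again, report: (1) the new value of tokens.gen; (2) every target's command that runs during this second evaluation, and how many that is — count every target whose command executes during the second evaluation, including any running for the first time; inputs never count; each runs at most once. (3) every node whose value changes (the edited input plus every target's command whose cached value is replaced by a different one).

First evaluation (everything demanded from the output):
  model.gen = neg(-4) = 4
  trace.gen = neg(4) = -4
  alpha.gen = max2(-9, -4) = -4
  tokens.gen = min2(-4, -4) = -4

Propagation after the edit:
  model.gen: runs — delta.txt -4->0; result 0.
  trace.gen: runs — model.gen 4->0; result 0.
  alpha.gen: runs — trace.gen -4->0; result 0.
  tokens.gen: runs — trace.gen -4->0; alpha.gen -4->0; result 0.

New value of tokens.gen: 0.
Target commands that run: alpha.gen, model.gen, tokens.gen, trace.gen — 4 in total.
Values that change: alpha.gen, delta.txt, model.gen, tokens.gen, trace.gen.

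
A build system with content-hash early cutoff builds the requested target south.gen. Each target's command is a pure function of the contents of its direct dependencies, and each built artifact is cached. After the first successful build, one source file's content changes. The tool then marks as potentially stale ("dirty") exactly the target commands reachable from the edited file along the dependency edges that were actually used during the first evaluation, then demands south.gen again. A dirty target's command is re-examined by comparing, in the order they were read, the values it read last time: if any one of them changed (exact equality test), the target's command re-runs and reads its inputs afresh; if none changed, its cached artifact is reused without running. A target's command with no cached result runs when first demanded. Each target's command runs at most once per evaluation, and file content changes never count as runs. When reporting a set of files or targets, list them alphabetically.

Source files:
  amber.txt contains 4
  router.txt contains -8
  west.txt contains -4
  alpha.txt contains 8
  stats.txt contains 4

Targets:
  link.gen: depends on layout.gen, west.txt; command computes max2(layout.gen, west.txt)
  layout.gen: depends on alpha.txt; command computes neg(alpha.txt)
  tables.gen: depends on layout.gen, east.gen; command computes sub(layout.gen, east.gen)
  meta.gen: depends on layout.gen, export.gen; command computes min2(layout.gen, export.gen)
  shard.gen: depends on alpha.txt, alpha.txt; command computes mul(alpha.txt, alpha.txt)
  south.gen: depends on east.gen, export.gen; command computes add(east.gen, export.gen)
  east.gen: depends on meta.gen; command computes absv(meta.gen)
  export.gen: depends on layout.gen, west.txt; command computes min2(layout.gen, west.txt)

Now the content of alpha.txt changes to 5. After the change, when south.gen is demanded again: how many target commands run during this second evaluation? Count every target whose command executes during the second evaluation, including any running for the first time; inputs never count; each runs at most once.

Target commands that run: east.gen, export.gen, layout.gen, meta.gen, south.gen — 5 in total.

First evaluation (everything demanded from the output):
  layout.gen = neg(8) = -8
  export.gen = min2(-8, -4) = -8
  meta.gen = min2(-8, -8) = -8
  east.gen = absv(-8) = 8
  south.gen = add(8, -8) = 0

Propagation after the edit:
  layout.gen: runs — alpha.txt 8->5; result -5.
  export.gen: runs — layout.gen -8->-5; result -5.
  meta.gen: runs — layout.gen -8->-5; export.gen -8->-5; result -5.
  east.gen: runs — meta.gen -8->-5; result 5.
  south.gen: runs — east.gen 8->5; export.gen -8->-5; result 0 (same value as before).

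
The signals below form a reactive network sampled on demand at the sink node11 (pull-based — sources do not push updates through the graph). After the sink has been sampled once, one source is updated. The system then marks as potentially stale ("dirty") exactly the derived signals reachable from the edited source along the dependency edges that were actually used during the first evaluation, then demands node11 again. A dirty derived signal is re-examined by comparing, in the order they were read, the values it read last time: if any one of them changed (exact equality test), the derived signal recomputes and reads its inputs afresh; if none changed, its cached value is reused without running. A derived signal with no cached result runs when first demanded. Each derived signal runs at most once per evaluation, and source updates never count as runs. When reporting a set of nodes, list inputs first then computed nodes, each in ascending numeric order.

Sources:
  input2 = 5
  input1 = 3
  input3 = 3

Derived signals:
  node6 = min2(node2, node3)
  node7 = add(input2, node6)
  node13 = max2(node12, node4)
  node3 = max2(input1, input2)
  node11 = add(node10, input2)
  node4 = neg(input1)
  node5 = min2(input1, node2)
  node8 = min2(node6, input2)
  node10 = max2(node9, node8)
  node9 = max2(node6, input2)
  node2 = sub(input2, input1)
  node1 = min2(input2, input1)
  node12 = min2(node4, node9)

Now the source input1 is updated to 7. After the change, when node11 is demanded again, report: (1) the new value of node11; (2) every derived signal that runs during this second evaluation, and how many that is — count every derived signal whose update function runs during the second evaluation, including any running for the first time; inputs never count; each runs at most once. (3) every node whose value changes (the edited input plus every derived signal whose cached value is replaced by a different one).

node11 now evaluates to 10.
Run set: node2, node3, node6, node8, node9, node10 (6 run).
Changed values: input1, node2, node3, node6, node8.
The important point: at node11 every value read last time is unchanged, so the dirty flag clears without a run.

Initial pass — values computed on the first demand:
  node2 = sub(5, 3) = 2
  node3 = max2(3, 5) = 5
  node6 = min2(2, 5) = 2
  node8 = min2(2, 5) = 2
  node9 = max2(2, 5) = 5
  node10 = max2(5, 2) = 5
  node11 = add(5, 5) = 10

Second demand — change propagation:
  node2: re-runs because input1 3->7; new result -2.
  node3: re-runs because input1 3->7; new result 7.
  node6: re-runs because node2 2->-2; node3 5->7; new result -2.
  node8: re-runs because node6 2->-2; new result -2.
  node9: re-runs because node6 2->-2; new result 5 (unchanged).
  node10: re-runs because node8 2->-2; new result 5 (unchanged).
  node11: re-examined; everything it read last time is the same (node10 unchanged, input2 unchanged) — cache 10 kept, no run.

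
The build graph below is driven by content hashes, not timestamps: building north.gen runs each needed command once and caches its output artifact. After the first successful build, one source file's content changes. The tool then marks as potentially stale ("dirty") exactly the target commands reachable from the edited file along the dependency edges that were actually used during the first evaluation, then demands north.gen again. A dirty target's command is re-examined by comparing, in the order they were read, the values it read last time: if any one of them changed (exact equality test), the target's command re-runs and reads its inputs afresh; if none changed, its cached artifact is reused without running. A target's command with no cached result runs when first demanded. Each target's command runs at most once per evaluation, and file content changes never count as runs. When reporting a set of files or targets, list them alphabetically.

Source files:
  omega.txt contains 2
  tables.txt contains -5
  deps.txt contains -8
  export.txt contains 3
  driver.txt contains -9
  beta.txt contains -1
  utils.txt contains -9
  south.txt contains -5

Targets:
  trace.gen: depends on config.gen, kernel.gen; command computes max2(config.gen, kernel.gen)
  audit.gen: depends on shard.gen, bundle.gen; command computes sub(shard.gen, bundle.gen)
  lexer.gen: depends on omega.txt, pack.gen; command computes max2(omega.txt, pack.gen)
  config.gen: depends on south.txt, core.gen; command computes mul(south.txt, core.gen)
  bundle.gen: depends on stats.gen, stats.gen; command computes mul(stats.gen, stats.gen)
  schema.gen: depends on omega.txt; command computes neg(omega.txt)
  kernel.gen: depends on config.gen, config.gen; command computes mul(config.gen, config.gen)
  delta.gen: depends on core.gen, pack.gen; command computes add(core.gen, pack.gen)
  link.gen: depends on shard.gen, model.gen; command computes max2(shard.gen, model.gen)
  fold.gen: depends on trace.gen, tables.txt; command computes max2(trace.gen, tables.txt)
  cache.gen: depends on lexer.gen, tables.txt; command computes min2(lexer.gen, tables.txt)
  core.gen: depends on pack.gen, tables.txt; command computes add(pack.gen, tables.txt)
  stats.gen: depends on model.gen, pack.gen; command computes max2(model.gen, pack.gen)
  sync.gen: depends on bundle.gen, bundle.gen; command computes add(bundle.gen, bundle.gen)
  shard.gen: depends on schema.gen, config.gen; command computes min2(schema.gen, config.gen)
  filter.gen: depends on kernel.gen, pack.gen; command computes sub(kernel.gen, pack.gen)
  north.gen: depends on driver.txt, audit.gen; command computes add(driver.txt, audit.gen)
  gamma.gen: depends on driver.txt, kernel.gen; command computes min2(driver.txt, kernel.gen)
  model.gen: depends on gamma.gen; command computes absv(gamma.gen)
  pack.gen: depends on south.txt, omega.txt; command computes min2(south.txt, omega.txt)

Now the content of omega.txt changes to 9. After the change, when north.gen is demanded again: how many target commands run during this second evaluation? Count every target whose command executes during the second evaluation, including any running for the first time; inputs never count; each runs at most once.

Initial pass — values computed on the first demand:
  pack.gen = min2(-5, 2) = -5
  core.gen = add(-5, -5) = -10
  config.gen = mul(-5, -10) = 50
  kernel.gen = mul(50, 50) = 2500
  gamma.gen = min2(-9, 2500) = -9
  model.gen = absv(-9) = 9
  schema.gen = neg(2) = -2
  shard.gen = min2(-2, 50) = -2
  stats.gen = max2(9, -5) = 9
  bundle.gen = mul(9, 9) = 81
  audit.gen = sub(-2, 81) = -83
  north.gen = add(-9, -83) = -92

Second demand — change propagation:
  pack.gen: re-runs because omega.txt 2->9; new result -5 (unchanged).
  core.gen: re-examined; everything it read last time is the same (pack.gen unchanged, tables.txt unchanged) — cache -10 kept, no run.
  config.gen: re-examined; everything it read last time is the same (south.txt unchanged, core.gen unchanged) — cache 50 kept, no run.
  kernel.gen: re-examined; everything it read last time is the same (config.gen unchanged, config.gen unchanged) — cache 2500 kept, no run.
  gamma.gen: re-examined; everything it read last time is the same (driver.txt unchanged, kernel.gen unchanged) — cache -9 kept, no run.
  model.gen: re-examined; everything it read last time is the same (gamma.gen unchanged) — cache 9 kept, no run.
  schema.gen: re-runs because omega.txt 2->9; new result -9.
  shard.gen: re-runs because schema.gen -2->-9; new result -9.
  stats.gen: re-examined; everything it read last time is the same (model.gen unchanged, pack.gen unchanged) — cache 9 kept, no run.
  bundle.gen: re-examined; everything it read last time is the same (stats.gen unchanged, stats.gen unchanged) — cache 81 kept, no run.
  audit.gen: re-runs because shard.gen -2->-9; new result -90.
  north.gen: re-runs because audit.gen -83->-90; new result -99.

The important point: at core.gen every value read last time is unchanged, so the dirty flag clears without a run.

Run set: audit.gen, north.gen, pack.gen, schema.gen, shard.gen (5 run).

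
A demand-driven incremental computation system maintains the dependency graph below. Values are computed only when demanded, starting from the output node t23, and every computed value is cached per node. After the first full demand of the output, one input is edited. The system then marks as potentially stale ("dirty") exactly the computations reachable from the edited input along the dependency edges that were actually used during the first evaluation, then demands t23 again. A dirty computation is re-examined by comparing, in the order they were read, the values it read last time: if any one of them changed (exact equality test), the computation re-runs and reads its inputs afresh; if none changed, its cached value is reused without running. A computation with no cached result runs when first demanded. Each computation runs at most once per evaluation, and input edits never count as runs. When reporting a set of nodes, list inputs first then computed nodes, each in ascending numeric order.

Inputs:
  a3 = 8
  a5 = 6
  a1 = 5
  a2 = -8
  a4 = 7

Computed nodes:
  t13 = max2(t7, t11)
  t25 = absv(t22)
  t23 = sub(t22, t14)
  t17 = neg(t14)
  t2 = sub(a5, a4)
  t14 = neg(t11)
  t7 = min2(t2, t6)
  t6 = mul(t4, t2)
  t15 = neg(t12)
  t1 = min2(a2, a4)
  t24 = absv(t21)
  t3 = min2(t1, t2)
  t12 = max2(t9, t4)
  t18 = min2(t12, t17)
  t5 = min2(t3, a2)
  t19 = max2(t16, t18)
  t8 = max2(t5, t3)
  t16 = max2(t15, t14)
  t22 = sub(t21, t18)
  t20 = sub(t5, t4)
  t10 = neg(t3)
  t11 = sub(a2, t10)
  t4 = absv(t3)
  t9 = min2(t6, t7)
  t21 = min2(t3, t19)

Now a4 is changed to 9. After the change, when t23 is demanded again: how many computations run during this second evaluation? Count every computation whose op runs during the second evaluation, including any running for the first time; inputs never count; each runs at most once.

Computations that run: t1, t2, t3, t6, t7, t9, t12 — 7 in total.
Key observation: the cutoff stops propagation at t4 — its inputs' values are unchanged, so it reuses its cache.

First evaluation (everything demanded from the output):
  t1 = min2(-8, 7) = -8
  t2 = sub(6, 7) = -1
  t3 = min2(-8, -1) = -8
  t4 = absv(-8) = 8
  t6 = mul(8, -1) = -8
  t7 = min2(-1, -8) = -8
  t9 = min2(-8, -8) = -8
  t10 = neg(-8) = 8
  t11 = sub(-8, 8) = -16
  t12 = max2(-8, 8) = 8
  t14 = neg(-16) = 16
  t15 = neg(8) = -8
  t16 = max2(-8, 16) = 16
  t17 = neg(16) = -16
  t18 = min2(8, -16) = -16
  t19 = max2(16, -16) = 16
  t21 = min2(-8, 16) = -8
  t22 = sub(-8, -16) = 8
  t23 = sub(8, 16) = -8

Propagation after the edit:
  t1: runs — a4 7->9; result -8 (same value as before).
  t2: runs — a4 7->9; result -3.
  t3: runs — t2 -1->-3; result -8 (same value as before).
  t4: checked — values it read are unchanged (t3 unchanged); reused cached 8 without running.
  t6: runs — t2 -1->-3; result -24.
  t7: runs — t2 -1->-3; t6 -8->-24; result -24.
  t9: runs — t6 -8->-24; t7 -8->-24; result -24.
  t10: checked — values it read are unchanged (t3 unchanged); reused cached 8 without running.
  t11: checked — values it read are unchanged (a2 unchanged, t10 unchanged); reused cached -16 without running.
  t12: runs — t9 -8->-24; result 8 (same value as before).
  t14: checked — values it read are unchanged (t11 unchanged); reused cached 16 without running.
  t15: checked — values it read are unchanged (t12 unchanged); reused cached -8 without running.
  t16: checked — values it read are unchanged (t15 unchanged, t14 unchanged); reused cached 16 without running.
  t17: checked — values it read are unchanged (t14 unchanged); reused cached -16 without running.
  t18: checked — values it read are unchanged (t12 unchanged, t17 unchanged); reused cached -16 without running.
  t19: checked — values it read are unchanged (t16 unchanged, t18 unchanged); reused cached 16 without running.
  t21: checked — values it read are unchanged (t3 unchanged, t19 unchanged); reused cached -8 without running.
  t22: checked — values it read are unchanged (t21 unchanged, t18 unchanged); reused cached 8 without running.
  t23: checked — values it read are unchanged (t22 unchanged, t14 unchanged); reused cached -8 without running.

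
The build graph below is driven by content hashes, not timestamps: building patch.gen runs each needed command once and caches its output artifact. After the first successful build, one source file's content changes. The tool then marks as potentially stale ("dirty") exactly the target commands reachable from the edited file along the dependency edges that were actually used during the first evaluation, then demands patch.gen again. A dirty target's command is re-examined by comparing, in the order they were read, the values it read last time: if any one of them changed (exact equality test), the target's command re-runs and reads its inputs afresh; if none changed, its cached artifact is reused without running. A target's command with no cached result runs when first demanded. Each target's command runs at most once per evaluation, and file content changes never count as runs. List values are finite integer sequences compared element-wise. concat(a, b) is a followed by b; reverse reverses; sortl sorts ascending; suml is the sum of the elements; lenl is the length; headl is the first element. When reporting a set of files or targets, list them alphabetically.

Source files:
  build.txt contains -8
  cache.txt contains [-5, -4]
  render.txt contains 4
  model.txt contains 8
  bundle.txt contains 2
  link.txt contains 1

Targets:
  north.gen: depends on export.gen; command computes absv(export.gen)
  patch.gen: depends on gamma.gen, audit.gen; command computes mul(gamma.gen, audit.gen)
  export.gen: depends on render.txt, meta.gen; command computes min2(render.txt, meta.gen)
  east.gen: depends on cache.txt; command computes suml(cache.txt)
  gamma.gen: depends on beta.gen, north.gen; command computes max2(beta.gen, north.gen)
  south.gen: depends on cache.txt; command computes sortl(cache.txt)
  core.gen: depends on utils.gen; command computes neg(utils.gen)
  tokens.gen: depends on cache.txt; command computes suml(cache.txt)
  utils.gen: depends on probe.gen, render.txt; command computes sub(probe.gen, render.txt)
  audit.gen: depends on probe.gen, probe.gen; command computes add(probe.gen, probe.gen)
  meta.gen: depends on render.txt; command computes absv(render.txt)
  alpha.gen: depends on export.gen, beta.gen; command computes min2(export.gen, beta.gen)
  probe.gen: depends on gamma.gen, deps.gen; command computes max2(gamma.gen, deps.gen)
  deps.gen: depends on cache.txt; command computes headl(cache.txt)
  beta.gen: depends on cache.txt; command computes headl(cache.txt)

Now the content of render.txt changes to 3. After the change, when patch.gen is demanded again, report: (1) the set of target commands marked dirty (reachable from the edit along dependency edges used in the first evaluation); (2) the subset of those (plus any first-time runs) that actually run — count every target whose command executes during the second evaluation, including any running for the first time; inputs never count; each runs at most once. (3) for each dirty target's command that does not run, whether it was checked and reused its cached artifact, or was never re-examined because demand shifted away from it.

Initial pass — values computed on the first demand:
  beta.gen = headl([-5, -4]) = -5
  deps.gen = headl([-5, -4]) = -5
  meta.gen = absv(4) = 4
  export.gen = min2(4, 4) = 4
  north.gen = absv(4) = 4
  gamma.gen = max2(-5, 4) = 4
  probe.gen = max2(4, -5) = 4
  audit.gen = add(4, 4) = 8
  patch.gen = mul(4, 8) = 32

Second demand — change propagation:
  meta.gen: re-runs because render.txt 4->3; new result 3.
  export.gen: re-runs because render.txt 4->3; meta.gen 4->3; new result 3.
  north.gen: re-runs because export.gen 4->3; new result 3.
  gamma.gen: re-runs because north.gen 4->3; new result 3.
  probe.gen: re-runs because gamma.gen 4->3; new result 3.
  audit.gen: re-runs because probe.gen 4->3; probe.gen 4->3; new result 6.
  patch.gen: re-runs because gamma.gen 4->3; audit.gen 8->6; new result 18.

Dirty set: audit.gen, export.gen, gamma.gen, meta.gen, north.gen, patch.gen, probe.gen.
Run set: audit.gen, export.gen, gamma.gen, meta.gen, north.gen, patch.gen, probe.gen (7 run).
All dirty target commands ended up running.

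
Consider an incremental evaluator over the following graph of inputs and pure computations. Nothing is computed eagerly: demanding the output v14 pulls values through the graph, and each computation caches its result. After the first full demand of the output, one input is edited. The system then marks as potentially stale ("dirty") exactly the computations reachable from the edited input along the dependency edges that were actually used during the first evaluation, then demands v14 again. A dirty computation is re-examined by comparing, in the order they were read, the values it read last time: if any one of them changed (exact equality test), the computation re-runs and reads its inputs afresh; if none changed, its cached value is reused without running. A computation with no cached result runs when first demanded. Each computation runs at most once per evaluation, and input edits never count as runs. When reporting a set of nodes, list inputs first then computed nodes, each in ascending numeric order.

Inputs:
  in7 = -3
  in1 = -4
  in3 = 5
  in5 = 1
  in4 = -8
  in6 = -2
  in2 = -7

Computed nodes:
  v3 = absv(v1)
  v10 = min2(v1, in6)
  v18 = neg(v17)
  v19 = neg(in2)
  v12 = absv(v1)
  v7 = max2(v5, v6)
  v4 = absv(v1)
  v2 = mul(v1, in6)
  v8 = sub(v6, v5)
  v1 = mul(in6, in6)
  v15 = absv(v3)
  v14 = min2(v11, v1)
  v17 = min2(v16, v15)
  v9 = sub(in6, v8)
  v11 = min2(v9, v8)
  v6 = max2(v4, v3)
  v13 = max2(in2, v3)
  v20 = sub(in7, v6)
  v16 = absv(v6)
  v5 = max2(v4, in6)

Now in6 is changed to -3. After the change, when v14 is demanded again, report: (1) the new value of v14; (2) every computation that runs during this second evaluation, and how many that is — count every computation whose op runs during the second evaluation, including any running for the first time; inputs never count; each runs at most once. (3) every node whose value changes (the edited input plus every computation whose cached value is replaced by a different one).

Initial pass — values computed on the first demand:
  v1 = mul(-2, -2) = 4
  v3 = absv(4) = 4
  v4 = absv(4) = 4
  v5 = max2(4, -2) = 4
  v6 = max2(4, 4) = 4
  v8 = sub(4, 4) = 0
  v9 = sub(-2, 0) = -2
  v11 = min2(-2, 0) = -2
  v14 = min2(-2, 4) = -2

Second demand — change propagation:
  v1: re-runs because in6 -2->-3; in6 -2->-3; new result 9.
  v3: re-runs because v1 4->9; new result 9.
  v4: re-runs because v1 4->9; new result 9.
  v5: re-runs because v4 4->9; in6 -2->-3; new result 9.
  v6: re-runs because v4 4->9; v3 4->9; new result 9.
  v8: re-runs because v6 4->9; v5 4->9; new result 0 (unchanged).
  v9: re-runs because in6 -2->-3; new result -3.
  v11: re-runs because v9 -2->-3; new result -3.
  v14: re-runs because v11 -2->-3; v1 4->9; new result -3.

v14 now evaluates to -3.
Run set: v1, v3, v4, v5, v6, v8, v9, v11, v14 (9 run).
Changed values: in6, v1, v3, v4, v5, v6, v9, v11, v14.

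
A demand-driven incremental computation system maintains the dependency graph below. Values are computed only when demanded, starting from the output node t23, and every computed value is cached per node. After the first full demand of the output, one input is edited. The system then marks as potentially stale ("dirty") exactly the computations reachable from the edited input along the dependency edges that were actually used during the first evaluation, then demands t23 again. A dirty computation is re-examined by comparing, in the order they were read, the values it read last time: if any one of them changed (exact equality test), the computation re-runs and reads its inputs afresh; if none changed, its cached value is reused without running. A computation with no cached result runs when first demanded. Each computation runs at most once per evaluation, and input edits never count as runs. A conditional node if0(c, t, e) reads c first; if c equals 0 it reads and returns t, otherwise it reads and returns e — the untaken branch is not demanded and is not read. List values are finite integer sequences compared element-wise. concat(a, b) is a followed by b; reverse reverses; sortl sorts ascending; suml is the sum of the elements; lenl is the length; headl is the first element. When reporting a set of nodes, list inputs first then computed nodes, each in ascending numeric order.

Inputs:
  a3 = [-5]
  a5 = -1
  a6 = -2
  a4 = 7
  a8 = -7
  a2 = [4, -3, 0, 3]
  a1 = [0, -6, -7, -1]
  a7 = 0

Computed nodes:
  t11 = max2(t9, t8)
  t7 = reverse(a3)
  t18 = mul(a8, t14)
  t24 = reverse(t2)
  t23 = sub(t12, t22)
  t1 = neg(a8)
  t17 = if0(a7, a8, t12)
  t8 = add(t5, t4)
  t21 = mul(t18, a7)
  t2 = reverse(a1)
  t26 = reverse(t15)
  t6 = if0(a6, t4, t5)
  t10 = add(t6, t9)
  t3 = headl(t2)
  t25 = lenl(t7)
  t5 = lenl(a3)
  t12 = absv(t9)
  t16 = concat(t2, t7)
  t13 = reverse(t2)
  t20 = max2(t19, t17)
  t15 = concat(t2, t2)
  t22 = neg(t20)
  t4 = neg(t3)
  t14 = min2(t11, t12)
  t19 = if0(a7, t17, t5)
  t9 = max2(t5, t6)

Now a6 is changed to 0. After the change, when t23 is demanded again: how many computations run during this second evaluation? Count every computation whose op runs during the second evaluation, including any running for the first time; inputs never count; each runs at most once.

Computations that run: t2, t3, t4, t6 — 4 in total.
Key observation: a condition flipped, so demand reaches new nodes — t2, t3, t4 run for the first time.

First evaluation (everything demanded from the output):
  t5 = lenl([-5]) = 1
  t6 = if0(a6=-2 -> else branch t5) = 1
  t9 = max2(1, 1) = 1
  t12 = absv(1) = 1
  t17 = if0(a7=0 -> then branch a8) = -7
  t19 = if0(a7=0 -> then branch t17) = -7
  t20 = max2(-7, -7) = -7
  t22 = neg(-7) = 7
  t23 = sub(1, 7) = -6

Propagation after the edit:
  t2: demanded for the first time — runs, produces [-1, -7, -6, 0].
  t3: demanded for the first time — runs, produces -1.
  t4: demanded for the first time — runs, produces 1.
  t6: runs — a6 -2->0; result 1 (same value as before).
  t9: checked — values it read are unchanged (t5 unchanged, t6 unchanged); reused cached 1 without running.
  t12: checked — values it read are unchanged (t9 unchanged); reused cached 1 without running.
  t23: checked — values it read are unchanged (t12 unchanged, t22 unchanged); reused cached -6 without running.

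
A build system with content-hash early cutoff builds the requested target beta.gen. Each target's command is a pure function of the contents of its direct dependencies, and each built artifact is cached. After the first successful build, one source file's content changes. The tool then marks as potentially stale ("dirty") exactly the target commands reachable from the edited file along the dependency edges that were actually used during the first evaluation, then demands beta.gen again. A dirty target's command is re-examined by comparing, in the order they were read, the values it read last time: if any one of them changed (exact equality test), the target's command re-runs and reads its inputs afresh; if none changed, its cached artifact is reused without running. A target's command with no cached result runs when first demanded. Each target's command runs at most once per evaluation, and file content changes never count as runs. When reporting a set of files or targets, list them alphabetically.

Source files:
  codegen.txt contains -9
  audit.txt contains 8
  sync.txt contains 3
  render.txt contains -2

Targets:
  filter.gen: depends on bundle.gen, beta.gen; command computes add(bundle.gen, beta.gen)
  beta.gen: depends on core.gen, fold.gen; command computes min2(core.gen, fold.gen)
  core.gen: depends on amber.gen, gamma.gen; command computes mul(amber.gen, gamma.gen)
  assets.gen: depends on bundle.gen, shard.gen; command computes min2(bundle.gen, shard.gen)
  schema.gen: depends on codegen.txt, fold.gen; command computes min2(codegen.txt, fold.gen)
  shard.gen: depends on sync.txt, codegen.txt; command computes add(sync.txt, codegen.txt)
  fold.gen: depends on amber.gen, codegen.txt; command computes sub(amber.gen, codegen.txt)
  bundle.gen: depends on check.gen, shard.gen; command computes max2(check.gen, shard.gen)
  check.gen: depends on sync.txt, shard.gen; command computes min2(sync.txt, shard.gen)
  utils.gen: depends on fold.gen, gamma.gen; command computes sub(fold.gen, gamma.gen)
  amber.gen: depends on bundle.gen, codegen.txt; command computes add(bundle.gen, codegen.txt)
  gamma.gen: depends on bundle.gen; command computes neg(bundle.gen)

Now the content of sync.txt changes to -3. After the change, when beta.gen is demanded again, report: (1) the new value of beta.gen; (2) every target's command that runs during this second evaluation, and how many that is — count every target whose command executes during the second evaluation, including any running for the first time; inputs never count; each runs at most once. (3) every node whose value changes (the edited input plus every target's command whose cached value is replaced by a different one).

First evaluation (everything demanded from the output):
  shard.gen = add(3, -9) = -6
  check.gen = min2(3, -6) = -6
  bundle.gen = max2(-6, -6) = -6
  amber.gen = add(-6, -9) = -15
  fold.gen = sub(-15, -9) = -6
  gamma.gen = neg(-6) = 6
  core.gen = mul(-15, 6) = -90
  beta.gen = min2(-90, -6) = -90

Propagation after the edit:
  shard.gen: runs — sync.txt 3->-3; result -12.
  check.gen: runs — sync.txt 3->-3; shard.gen -6->-12; result -12.
  bundle.gen: runs — check.gen -6->-12; shard.gen -6->-12; result -12.
  amber.gen: runs — bundle.gen -6->-12; result -21.
  fold.gen: runs — amber.gen -15->-21; result -12.
  gamma.gen: runs — bundle.gen -6->-12; result 12.
  core.gen: runs — amber.gen -15->-21; gamma.gen 6->12; result -252.
  beta.gen: runs — core.gen -90->-252; fold.gen -6->-12; result -252.

New value of beta.gen: -252.
Target commands that run: amber.gen, beta.gen, bundle.gen, check.gen, core.gen, fold.gen, gamma.gen, shard.gen — 8 in total.
Values that change: amber.gen, beta.gen, bundle.gen, check.gen, core.gen, fold.gen, gamma.gen, shard.gen, sync.txt.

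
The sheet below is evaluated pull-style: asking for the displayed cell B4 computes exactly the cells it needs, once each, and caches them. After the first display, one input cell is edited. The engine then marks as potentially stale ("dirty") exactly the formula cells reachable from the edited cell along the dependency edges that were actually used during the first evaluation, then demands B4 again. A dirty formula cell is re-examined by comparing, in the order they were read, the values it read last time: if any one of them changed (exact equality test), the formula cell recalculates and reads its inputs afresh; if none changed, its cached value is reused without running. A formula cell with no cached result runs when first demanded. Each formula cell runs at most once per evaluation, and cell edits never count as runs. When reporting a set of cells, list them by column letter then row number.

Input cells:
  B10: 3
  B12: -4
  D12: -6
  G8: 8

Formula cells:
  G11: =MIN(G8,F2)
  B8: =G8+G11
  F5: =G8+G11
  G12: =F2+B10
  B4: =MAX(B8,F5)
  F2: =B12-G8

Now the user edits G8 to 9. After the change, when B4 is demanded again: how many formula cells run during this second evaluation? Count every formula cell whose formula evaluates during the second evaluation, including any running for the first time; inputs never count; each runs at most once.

4 formula cells run: B8, F2, F5, G11.
Note where the cutoff bites: B4 is checked, finds nothing changed, and keeps its cache.

First demand of the output computes:
  F2 = -4 - 8 = -12
  G11 = MIN(8, -12) = -12
  B8 = 8 + -12 = -4
  F5 = 8 + -12 = -4
  B4 = MAX(-4, -4) = -4

After the edit, cleaning proceeds:
  F2: a read changed (G8 8->9) — executes, giving -13.
  G11: a read changed (G8 8->9; F2 -12->-13) — executes, giving -13.
  B8: a read changed (G8 8->9; G11 -12->-13) — executes, giving -4 — identical to its old value.
  F5: a read changed (G8 8->9; G11 -12->-13) — executes, giving -4 — identical to its old value.
  B4: dirty, but its reads are unchanged (B8 unchanged, F5 unchanged); cached -4 stands.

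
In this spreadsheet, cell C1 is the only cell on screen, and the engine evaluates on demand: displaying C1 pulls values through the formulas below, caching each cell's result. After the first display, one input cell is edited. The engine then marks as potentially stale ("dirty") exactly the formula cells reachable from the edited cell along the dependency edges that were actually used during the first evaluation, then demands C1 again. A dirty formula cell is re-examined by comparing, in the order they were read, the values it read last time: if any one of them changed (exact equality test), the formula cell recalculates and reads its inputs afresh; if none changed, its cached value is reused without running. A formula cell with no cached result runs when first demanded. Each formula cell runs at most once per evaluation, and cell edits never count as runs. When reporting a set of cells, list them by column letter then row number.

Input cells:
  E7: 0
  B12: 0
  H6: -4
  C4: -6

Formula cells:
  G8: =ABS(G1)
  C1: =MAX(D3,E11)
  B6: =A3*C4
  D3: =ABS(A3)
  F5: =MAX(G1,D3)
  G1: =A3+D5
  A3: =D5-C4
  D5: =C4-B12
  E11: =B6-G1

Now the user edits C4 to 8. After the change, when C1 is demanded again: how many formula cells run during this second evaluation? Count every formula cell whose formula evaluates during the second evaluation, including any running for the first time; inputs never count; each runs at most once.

Run set: A3, B6, C1, D5, E11, G1 (6 run).
The important point: at D3 every value read last time is unchanged, so the dirty flag clears without a run.

Initial pass — values computed on the first demand:
  D5 = -6 - 0 = -6
  A3 = -6 - -6 = 0
  B6 = 0 * -6 = 0
  D3 = ABS(0) = 0
  G1 = 0 + -6 = -6
  E11 = 0 - -6 = 6
  C1 = MAX(0, 6) = 6

Second demand — change propagation:
  D5: re-runs because C4 -6->8; new result 8.
  A3: re-runs because D5 -6->8; C4 -6->8; new result 0 (unchanged).
  B6: re-runs because C4 -6->8; new result 0 (unchanged).
  D3: re-examined; everything it read last time is the same (A3 unchanged) — cache 0 kept, no run.
  G1: re-runs because D5 -6->8; new result 8.
  E11: re-runs because G1 -6->8; new result -8.
  C1: re-runs because E11 6->-8; new result 0.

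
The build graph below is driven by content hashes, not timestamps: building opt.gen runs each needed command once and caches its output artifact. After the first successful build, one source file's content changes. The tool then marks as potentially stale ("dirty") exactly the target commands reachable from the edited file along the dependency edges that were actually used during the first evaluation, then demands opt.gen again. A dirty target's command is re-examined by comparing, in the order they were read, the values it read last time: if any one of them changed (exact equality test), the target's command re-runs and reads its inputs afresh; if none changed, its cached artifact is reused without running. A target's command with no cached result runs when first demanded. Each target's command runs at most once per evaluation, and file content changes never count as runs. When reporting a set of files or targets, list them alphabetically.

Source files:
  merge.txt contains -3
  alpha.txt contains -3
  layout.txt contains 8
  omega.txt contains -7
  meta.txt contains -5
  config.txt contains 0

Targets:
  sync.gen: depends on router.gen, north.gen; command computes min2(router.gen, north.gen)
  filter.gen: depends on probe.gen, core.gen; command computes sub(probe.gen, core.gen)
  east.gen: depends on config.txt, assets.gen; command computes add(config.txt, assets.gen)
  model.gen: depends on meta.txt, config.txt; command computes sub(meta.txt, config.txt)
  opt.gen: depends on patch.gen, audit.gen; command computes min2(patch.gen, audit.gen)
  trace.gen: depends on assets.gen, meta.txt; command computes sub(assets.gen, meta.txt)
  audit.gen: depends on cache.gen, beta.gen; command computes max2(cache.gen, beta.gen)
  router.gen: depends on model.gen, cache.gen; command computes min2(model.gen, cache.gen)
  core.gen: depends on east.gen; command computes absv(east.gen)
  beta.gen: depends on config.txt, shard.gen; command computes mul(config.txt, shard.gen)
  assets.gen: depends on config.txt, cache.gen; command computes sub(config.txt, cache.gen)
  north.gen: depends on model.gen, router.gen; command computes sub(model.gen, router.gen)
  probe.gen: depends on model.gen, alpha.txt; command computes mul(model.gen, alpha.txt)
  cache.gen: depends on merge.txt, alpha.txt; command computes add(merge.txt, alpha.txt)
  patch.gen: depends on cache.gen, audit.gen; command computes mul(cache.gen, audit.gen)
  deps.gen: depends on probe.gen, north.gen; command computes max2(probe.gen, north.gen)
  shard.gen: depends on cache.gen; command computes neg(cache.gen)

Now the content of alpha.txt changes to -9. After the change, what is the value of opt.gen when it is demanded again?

Initial pass — values computed on the first demand:
  cache.gen = add(-3, -3) = -6
  shard.gen = neg(-6) = 6
  beta.gen = mul(0, 6) = 0
  audit.gen = max2(-6, 0) = 0
  patch.gen = mul(-6, 0) = 0
  opt.gen = min2(0, 0) = 0

Second demand — change propagation:
  cache.gen: re-runs because alpha.txt -3->-9; new result -12.
  shard.gen: re-runs because cache.gen -6->-12; new result 12.
  beta.gen: re-runs because shard.gen 6->12; new result 0 (unchanged).
  audit.gen: re-runs because cache.gen -6->-12; new result 0 (unchanged).
  patch.gen: re-runs because cache.gen -6->-12; new result 0 (unchanged).
  opt.gen: re-examined; everything it read last time is the same (patch.gen unchanged, audit.gen unchanged) — cache 0 kept, no run.

The important point: at opt.gen every value read last time is unchanged, so the dirty flag clears without a run.

opt.gen now evaluates to 0.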